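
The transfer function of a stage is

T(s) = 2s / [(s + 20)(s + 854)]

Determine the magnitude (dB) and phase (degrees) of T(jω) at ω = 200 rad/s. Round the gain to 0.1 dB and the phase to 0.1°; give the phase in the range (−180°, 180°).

-52.9 dB, -7.5°

At s = jω = j200:
zero at origin: s = j200 → |·| = 200, ∠ = 90.00°
pole (s+20): 20 + j200 → |·| = √(20²+200²) = √40400 ≈ 201, ∠ = arctan(200/20) ≈ 84.29°
pole (s+854): 854 + j200 → |·| = √(854²+200²) = √769316 ≈ 877.11, ∠ = arctan(200/854) ≈ 13.18°
|T| = 2 · 200 / 1.763e+05 ≈ 0.0022689
Gain = 20 log₁₀(0.0022689) ≈ -52.88 dB
∠T = 90.00° − 97.47° = -7.47°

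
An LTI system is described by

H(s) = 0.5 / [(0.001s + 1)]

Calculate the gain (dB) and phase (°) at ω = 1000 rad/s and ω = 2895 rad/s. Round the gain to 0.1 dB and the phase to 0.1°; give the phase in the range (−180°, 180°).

At ω = 1000 rad/s:
pole (1 + j1000·0.001) = 1 + j1 → |·| ≈ 1.4142, ∠ ≈ 45.00°
|H| = 0.5 · 1 / (1.4142) ≈ 0.35356
Gain = 20 log₁₀(0.35356) ≈ -9.03 dB
∠H = (0°) − (45.00°) = -45.00°

At ω = 2895 rad/s:
pole (1 + j2895·0.001) = 1 + j2.895 → |·| ≈ 3.0628, ∠ ≈ 70.94°
|H| = 0.5 · 1 / (3.0628) ≈ 0.16325
Gain = 20 log₁₀(0.16325) ≈ -15.74 dB
∠H = (0°) − (70.94°) = -70.94°

ω = 1000: -9.0 dB, -45.0°; ω = 2895: -15.7 dB, -70.9°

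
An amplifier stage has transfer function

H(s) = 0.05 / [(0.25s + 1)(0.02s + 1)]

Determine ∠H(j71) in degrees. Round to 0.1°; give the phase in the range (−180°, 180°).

-141.6°

At ω = 71 rad/s:
pole (1 + j71·0.25) = 1 + j17.75 → |·| ≈ 17.778, ∠ ≈ 86.78°
pole (1 + j71·0.02) = 1 + j1.42 → |·| ≈ 1.7368, ∠ ≈ 54.85°
∠H = (0°) − (86.78° + 54.85°) = -141.63°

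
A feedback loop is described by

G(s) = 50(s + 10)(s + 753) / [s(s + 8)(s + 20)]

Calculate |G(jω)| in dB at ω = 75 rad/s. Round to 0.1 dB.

16.3 dB

At s = jω = j75:
zero (s+10): 10 + j75 → |·| = √(10²+75²) = √5725 ≈ 75.664, ∠ = arctan(75/10) ≈ 82.41°
zero (s+753): 753 + j75 → |·| = √(753²+75²) = √572634 ≈ 756.73, ∠ = arctan(75/753) ≈ 5.69°
pole (s+8): 8 + j75 → |·| = √(8²+75²) = √5689 ≈ 75.425, ∠ = arctan(75/8) ≈ 83.91°
pole (s+20): 20 + j75 → |·| = √(20²+75²) = √6025 ≈ 77.621, ∠ = arctan(75/20) ≈ 75.07°
pole at origin: |s| = 75, ∠ = 90.00° (in denominator)
|G| = 50 · 57257 / 4.3909e+05 ≈ 6.52
Gain = 20 log₁₀(6.52) ≈ 16.28 dB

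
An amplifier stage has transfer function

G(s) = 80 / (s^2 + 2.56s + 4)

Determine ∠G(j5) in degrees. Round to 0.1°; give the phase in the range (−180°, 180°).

-148.6°

At s = jω = j5:
quadratic: (j5)² + 2.56·j5 + 4 = -21 + j12.8 → |·| ≈ 24.593, ∠ ≈ 148.64°
∠G = 0.00° − 148.64° = -148.64°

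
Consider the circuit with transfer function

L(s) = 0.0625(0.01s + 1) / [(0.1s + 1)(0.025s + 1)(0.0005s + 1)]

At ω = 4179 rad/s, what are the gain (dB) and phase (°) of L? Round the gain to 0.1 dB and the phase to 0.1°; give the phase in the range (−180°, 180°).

-91.8 dB, -155.1°

At ω = 4179 rad/s:
zero (1 + j4179·0.01) = 1 + j41.79 → |·| ≈ 41.802, ∠ ≈ 88.63°
pole (1 + j4179·0.1) = 1 + j417.9 → |·| ≈ 417.9, ∠ ≈ 89.86°
pole (1 + j4179·0.025) = 1 + j104.475 → |·| ≈ 104.48, ∠ ≈ 89.45°
pole (1 + j4179·0.0005) = 1 + j2.0895 → |·| ≈ 2.3165, ∠ ≈ 64.42°
|L| = 0.0625 · 41.802 / (417.9 · 104.48 · 2.3165) ≈ 2.5831e-05
Gain = 20 log₁₀(2.5831e-05) ≈ -91.76 dB
∠L = (88.63°) − (89.86° + 89.45° + 64.42°) = -155.10°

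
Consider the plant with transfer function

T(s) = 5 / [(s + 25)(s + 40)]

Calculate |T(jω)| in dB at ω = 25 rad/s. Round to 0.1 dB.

-50.5 dB

At s = jω = j25:
pole (s+25): 25 + j25 → |·| = √(25²+25²) = √1250 ≈ 35.355, ∠ = arctan(25/25) ≈ 45.00°
pole (s+40): 40 + j25 → |·| = √(40²+25²) = √2225 ≈ 47.17, ∠ = arctan(25/40) ≈ 32.01°
|T| = 5 / 1667.7 ≈ 0.0029981
Gain = 20 log₁₀(0.0029981) ≈ -50.46 dB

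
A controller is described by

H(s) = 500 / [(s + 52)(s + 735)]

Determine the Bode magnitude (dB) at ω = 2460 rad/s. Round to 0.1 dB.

At s = jω = j2460:
pole (s+52): 52 + j2460 → |·| = √(52²+2460²) = √6054304 ≈ 2460.5, ∠ = arctan(2460/52) ≈ 88.79°
pole (s+735): 735 + j2460 → |·| = √(735²+2460²) = √6591825 ≈ 2567.5, ∠ = arctan(2460/735) ≈ 73.36°
|H| = 500 / 6.3173e+06 ≈ 7.9148e-05
Gain = 20 log₁₀(7.9148e-05) ≈ -82.03 dB

-82.0 dB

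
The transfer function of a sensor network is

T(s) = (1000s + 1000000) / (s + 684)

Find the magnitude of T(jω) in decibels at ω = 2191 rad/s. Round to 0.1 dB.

Substitute s = j2191:
Numerator: 1000(j2191) + 1000000 = 1000000 + j2191000
Denominator: (j2191) + 684 = 684 + j2191
|N| = √(1000000² + 2191000²) ≈ 2.4084e+06, ∠N ≈ 65.47°
|D| = √(684² + 2191²) ≈ 2295.3, ∠D ≈ 72.66°
|T| = 2.4084e+06 / 2295.3 ≈ 1049.3
Gain = 20 log₁₀(1049.3) ≈ 60.42 dB

60.4 dB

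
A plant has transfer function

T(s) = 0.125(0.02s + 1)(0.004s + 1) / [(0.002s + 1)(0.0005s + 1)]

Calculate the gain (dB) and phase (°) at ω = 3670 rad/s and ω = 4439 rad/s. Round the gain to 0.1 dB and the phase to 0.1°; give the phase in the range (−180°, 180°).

At ω = 3670 rad/s:
zero (1 + j3670·0.02) = 1 + j73.4 → |·| ≈ 73.407, ∠ ≈ 89.22°
zero (1 + j3670·0.004) = 1 + j14.68 → |·| ≈ 14.714, ∠ ≈ 86.10°
pole (1 + j3670·0.002) = 1 + j7.34 → |·| ≈ 7.4078, ∠ ≈ 82.24°
pole (1 + j3670·0.0005) = 1 + j1.835 → |·| ≈ 2.0898, ∠ ≈ 61.41°
|T| = 0.125 · 73.407 · 14.714 / (7.4078 · 2.0898) ≈ 8.7214
Gain = 20 log₁₀(8.7214) ≈ 18.81 dB
∠T = (89.22° + 86.10°) − (82.24° + 61.41°) = 31.67°

At ω = 4439 rad/s:
zero (1 + j4439·0.02) = 1 + j88.78 → |·| ≈ 88.786, ∠ ≈ 89.35°
zero (1 + j4439·0.004) = 1 + j17.756 → |·| ≈ 17.784, ∠ ≈ 86.78°
pole (1 + j4439·0.002) = 1 + j8.878 → |·| ≈ 8.9341, ∠ ≈ 83.57°
pole (1 + j4439·0.0005) = 1 + j2.2195 → |·| ≈ 2.4344, ∠ ≈ 65.75°
|T| = 0.125 · 88.786 · 17.784 / (8.9341 · 2.4344) ≈ 9.0749
Gain = 20 log₁₀(9.0749) ≈ 19.16 dB
∠T = (89.35° + 86.78°) − (83.57° + 65.75°) = 26.81°

ω = 3670: 18.8 dB, 31.7°; ω = 4439: 19.2 dB, 26.8°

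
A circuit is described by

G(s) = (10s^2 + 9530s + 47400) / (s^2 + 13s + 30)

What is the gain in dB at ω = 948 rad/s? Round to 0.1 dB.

Substitute s = j948:
Numerator: 10(j948)^2 + 9530(j948) + 47400 = -8939640 + j9034440
Denominator: (j948)^2 + 13(j948) + 30 = -898674 + j12324
|N| = √(8939640² + 9034440²) ≈ 1.271e+07, ∠N ≈ 134.70°
|D| = √(898674² + 12324²) ≈ 8.9876e+05, ∠D ≈ 179.21°
|G| = 1.271e+07 / 8.9876e+05 ≈ 14.142
Gain = 20 log₁₀(14.142) ≈ 23.01 dB

23.0 dB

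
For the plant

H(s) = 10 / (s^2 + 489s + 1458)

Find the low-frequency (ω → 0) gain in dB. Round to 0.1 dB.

-43.3 dB

H(0) = 10 / 1458 ≈ 0.0068587
20 log₁₀(0.0068587) ≈ -43.28 dB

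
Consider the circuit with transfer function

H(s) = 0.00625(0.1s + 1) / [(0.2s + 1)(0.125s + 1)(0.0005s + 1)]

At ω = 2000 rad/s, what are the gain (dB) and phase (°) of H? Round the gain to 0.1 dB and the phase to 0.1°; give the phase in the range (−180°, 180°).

At ω = 2000 rad/s:
zero (1 + j2000·0.1) = 1 + j200 → |·| ≈ 200, ∠ ≈ 89.71°
pole (1 + j2000·0.2) = 1 + j400 → |·| ≈ 400, ∠ ≈ 89.86°
pole (1 + j2000·0.125) = 1 + j250 → |·| ≈ 250, ∠ ≈ 89.77°
pole (1 + j2000·0.0005) = 1 + j1 → |·| ≈ 1.4142, ∠ ≈ 45.00°
|H| = 0.00625 · 200 / (400 · 250 · 1.4142) ≈ 8.8389e-06
Gain = 20 log₁₀(8.8389e-06) ≈ -101.07 dB
∠H = (89.71°) − (89.86° + 89.77° + 45.00°) = -134.92°

-101.1 dB, -134.9°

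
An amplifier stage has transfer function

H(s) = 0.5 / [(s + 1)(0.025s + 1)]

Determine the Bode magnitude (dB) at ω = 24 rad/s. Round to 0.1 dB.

At ω = 24 rad/s:
pole (1 + j24·1) = 1 + j24 → |·| ≈ 24.021, ∠ ≈ 87.61°
pole (1 + j24·0.025) = 1 + j0.6 → |·| ≈ 1.1662, ∠ ≈ 30.96°
|H| = 0.5 · 1 / (24.021 · 1.1662) ≈ 0.017849
Gain = 20 log₁₀(0.017849) ≈ -34.97 dB

-35.0 dB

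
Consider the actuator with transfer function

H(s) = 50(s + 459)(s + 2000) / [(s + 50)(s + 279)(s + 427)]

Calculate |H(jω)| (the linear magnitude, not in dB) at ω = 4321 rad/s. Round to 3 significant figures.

0.0127

At s = jω = j4321:
zero (s+459): 459 + j4321 → |·| = √(459²+4321²) = √18881722 ≈ 4345.3, ∠ = arctan(4321/459) ≈ 83.94°
zero (s+2000): 2000 + j4321 → |·| = √(2000²+4321²) = √22671041 ≈ 4761.4, ∠ = arctan(4321/2000) ≈ 65.16°
pole (s+50): 50 + j4321 → |·| = √(50²+4321²) = √18673541 ≈ 4321.3, ∠ = arctan(4321/50) ≈ 89.34°
pole (s+279): 279 + j4321 → |·| = √(279²+4321²) = √18748882 ≈ 4330, ∠ = arctan(4321/279) ≈ 86.31°
pole (s+427): 427 + j4321 → |·| = √(427²+4321²) = √18853370 ≈ 4342, ∠ = arctan(4321/427) ≈ 84.36°
|H| = 50 · 2.069e+07 / 8.1244e+10 ≈ 0.012733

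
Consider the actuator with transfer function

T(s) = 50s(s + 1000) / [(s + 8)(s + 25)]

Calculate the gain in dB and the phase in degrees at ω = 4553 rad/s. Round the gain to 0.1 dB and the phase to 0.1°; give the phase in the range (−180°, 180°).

At s = jω = j4553:
zero (s+1000): 1000 + j4553 → |·| = √(1000²+4553²) = √21729809 ≈ 4661.5, ∠ = arctan(4553/1000) ≈ 77.61°
zero at origin: s = j4553 → |·| = 4553, ∠ = 90.00°
pole (s+8): 8 + j4553 → |·| = √(8²+4553²) = √20729873 ≈ 4553, ∠ = arctan(4553/8) ≈ 89.90°
pole (s+25): 25 + j4553 → |·| = √(25²+4553²) = √20730434 ≈ 4553.1, ∠ = arctan(4553/25) ≈ 89.69°
|T| = 50 · 2.1224e+07 / 2.073e+07 ≈ 51.192
Gain = 20 log₁₀(51.192) ≈ 34.18 dB
∠T = 167.61° − 179.59° = -11.98°

34.2 dB, -12.0°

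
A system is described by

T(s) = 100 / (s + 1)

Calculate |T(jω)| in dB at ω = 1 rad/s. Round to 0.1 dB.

Substitute s = j1:
Numerator: 100 = 100 + j0
Denominator: (j1) + 1 = 1 + j1
|N| = √(100² + 0²) ≈ 100, ∠N ≈ 0.00°
|D| = √(1² + 1²) ≈ 1.4142, ∠D ≈ 45.00°
|T| = 100 / 1.4142 ≈ 70.711
Gain = 20 log₁₀(70.711) ≈ 36.99 dB

37.0 dB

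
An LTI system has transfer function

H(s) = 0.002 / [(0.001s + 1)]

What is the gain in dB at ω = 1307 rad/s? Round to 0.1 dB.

At ω = 1307 rad/s:
pole (1 + j1307·0.001) = 1 + j1.307 → |·| ≈ 1.6457, ∠ ≈ 52.58°
|H| = 0.002 · 1 / (1.6457) ≈ 0.0012153
Gain = 20 log₁₀(0.0012153) ≈ -58.31 dB

-58.3 dB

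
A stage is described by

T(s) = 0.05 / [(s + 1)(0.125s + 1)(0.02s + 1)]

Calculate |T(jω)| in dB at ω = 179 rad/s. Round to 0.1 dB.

At ω = 179 rad/s:
pole (1 + j179·1) = 1 + j179 → |·| ≈ 179, ∠ ≈ 89.68°
pole (1 + j179·0.125) = 1 + j22.375 → |·| ≈ 22.397, ∠ ≈ 87.44°
pole (1 + j179·0.02) = 1 + j3.58 → |·| ≈ 3.717, ∠ ≈ 74.39°
|T| = 0.05 · 1 / (179 · 22.397 · 3.717) ≈ 3.3553e-06
Gain = 20 log₁₀(3.3553e-06) ≈ -109.49 dB

-109.5 dB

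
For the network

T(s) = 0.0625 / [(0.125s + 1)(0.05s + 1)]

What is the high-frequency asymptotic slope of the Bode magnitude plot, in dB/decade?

-40 dB/decade

Each pole contributes −20 dB/decade at high frequency; each zero contributes +20 dB/decade.
Net: 0 zero(s) − 2 pole(s) → -40 dB/decade.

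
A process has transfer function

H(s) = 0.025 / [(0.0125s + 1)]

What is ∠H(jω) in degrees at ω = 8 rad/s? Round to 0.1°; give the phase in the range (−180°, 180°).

At ω = 8 rad/s:
pole (1 + j8·0.0125) = 1 + j0.1 → |·| ≈ 1.005, ∠ ≈ 5.71°
∠H = (0°) − (5.71°) = -5.71°

-5.7°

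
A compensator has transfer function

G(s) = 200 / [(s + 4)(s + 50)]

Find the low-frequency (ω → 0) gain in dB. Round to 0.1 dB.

G(0) = 200 / (4·50) = 1
20 log₁₀(1) ≈ 0.00 dB

0.0 dB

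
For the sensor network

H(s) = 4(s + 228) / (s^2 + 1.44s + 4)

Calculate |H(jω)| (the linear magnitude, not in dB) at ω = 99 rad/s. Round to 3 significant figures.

At s = jω = j99:
zero (s+228): 228 + j99 → |·| = √(228²+99²) = √61785 ≈ 248.57, ∠ = arctan(99/228) ≈ 23.47°
quadratic: (j99)² + 1.44·j99 + 4 = -9797 + j142.56 → |·| ≈ 9798, ∠ ≈ 179.17°
|H| = 4 · 248.57 / 9798 ≈ 0.10148

0.101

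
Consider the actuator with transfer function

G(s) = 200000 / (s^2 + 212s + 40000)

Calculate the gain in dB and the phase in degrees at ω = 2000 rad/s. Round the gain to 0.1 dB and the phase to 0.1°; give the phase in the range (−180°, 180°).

-26.0 dB, -173.9°

At s = jω = j2000:
quadratic: (j2000)² + 212·j2000 + 40000 = -3960000 + j424000 → |·| ≈ 3.9826e+06, ∠ ≈ 173.89°
|G| = 200000 / 3.9826e+06 ≈ 0.050218
Gain = 20 log₁₀(0.050218) ≈ -25.98 dB
∠G = 0.00° − 173.89° = -173.89°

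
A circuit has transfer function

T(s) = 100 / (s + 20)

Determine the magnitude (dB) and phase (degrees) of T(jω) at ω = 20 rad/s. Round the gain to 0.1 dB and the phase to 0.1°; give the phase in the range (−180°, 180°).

11.0 dB, -45.0°

At s = jω = j20:
pole (s+20): 20 + j20 → |·| = √(20²+20²) = √800 ≈ 28.284, ∠ = arctan(20/20) ≈ 45.00°
|T| = 100 / 28.284 ≈ 3.5356
Gain = 20 log₁₀(3.5356) ≈ 10.97 dB
∠T = 0.00° − 45.00° = -45.00°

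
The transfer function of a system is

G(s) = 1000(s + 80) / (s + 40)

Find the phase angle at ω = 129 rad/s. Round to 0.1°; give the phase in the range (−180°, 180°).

At s = jω = j129:
zero (s+80): 80 + j129 → |·| = √(80²+129²) = √23041 ≈ 151.79, ∠ = arctan(129/80) ≈ 58.19°
pole (s+40): 40 + j129 → |·| = √(40²+129²) = √18241 ≈ 135.06, ∠ = arctan(129/40) ≈ 72.77°
∠G = 58.19° − 72.77° = -14.58°

-14.6°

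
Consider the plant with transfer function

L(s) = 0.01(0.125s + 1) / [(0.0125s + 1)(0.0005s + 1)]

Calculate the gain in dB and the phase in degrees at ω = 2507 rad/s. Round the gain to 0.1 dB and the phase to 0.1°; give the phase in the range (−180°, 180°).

At ω = 2507 rad/s:
zero (1 + j2507·0.125) = 1 + j313.375 → |·| ≈ 313.38, ∠ ≈ 89.82°
pole (1 + j2507·0.0125) = 1 + j31.3375 → |·| ≈ 31.353, ∠ ≈ 88.17°
pole (1 + j2507·0.0005) = 1 + j1.2535 → |·| ≈ 1.6035, ∠ ≈ 51.42°
|L| = 0.01 · 313.38 / (31.353 · 1.6035) ≈ 0.062334
Gain = 20 log₁₀(0.062334) ≈ -24.11 dB
∠L = (89.82°) − (88.17° + 51.42°) = -49.77°

-24.1 dB, -49.8°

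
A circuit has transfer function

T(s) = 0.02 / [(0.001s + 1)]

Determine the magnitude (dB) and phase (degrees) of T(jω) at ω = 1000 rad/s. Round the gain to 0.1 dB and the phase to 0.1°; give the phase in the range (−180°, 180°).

-37.0 dB, -45.0°

At ω = 1000 rad/s:
pole (1 + j1000·0.001) = 1 + j1 → |·| ≈ 1.4142, ∠ ≈ 45.00°
|T| = 0.02 · 1 / (1.4142) ≈ 0.014142
Gain = 20 log₁₀(0.014142) ≈ -36.99 dB
∠T = (0°) − (45.00°) = -45.00°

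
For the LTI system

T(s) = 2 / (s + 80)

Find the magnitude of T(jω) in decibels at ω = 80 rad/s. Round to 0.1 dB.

-35.1 dB

At s = jω = j80:
pole (s+80): 80 + j80 → |·| = √(80²+80²) = √12800 ≈ 113.14, ∠ = arctan(80/80) ≈ 45.00°
|T| = 2 / 113.14 ≈ 0.017677
Gain = 20 log₁₀(0.017677) ≈ -35.05 dB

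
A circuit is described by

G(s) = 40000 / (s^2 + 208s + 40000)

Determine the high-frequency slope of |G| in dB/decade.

Each pole contributes −20 dB/decade at high frequency; each zero contributes +20 dB/decade.
Net: 0 zero(s) − 2 pole(s) → -40 dB/decade.

-40 dB/decade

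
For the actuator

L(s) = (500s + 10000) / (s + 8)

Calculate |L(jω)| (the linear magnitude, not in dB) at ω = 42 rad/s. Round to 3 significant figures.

544

Substitute s = j42:
Numerator: 500(j42) + 10000 = 10000 + j21000
Denominator: (j42) + 8 = 8 + j42
|N| = √(10000² + 21000²) ≈ 23259, ∠N ≈ 64.54°
|D| = √(8² + 42²) ≈ 42.755, ∠D ≈ 79.22°
|L| = 23259 / 42.755 ≈ 544.01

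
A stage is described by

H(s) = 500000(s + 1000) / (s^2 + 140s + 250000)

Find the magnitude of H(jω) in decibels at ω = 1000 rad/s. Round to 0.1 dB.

At s = jω = j1000:
zero (s+1000): 1000 + j1000 → |·| = √(1000²+1000²) = √2000000 ≈ 1414.2, ∠ = arctan(1000/1000) ≈ 45.00°
quadratic: (j1000)² + 140·j1000 + 250000 = -750000 + j140000 → |·| ≈ 7.6295e+05, ∠ ≈ 169.43°
|H| = 500000 · 1414.2 / 7.6295e+05 ≈ 926.8
Gain = 20 log₁₀(926.8) ≈ 59.34 dB

59.3 dB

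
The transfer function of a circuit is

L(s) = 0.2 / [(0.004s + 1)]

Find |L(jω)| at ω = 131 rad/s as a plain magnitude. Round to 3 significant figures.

At ω = 131 rad/s:
pole (1 + j131·0.004) = 1 + j0.524 → |·| ≈ 1.129, ∠ ≈ 27.65°
|L| = 0.2 · 1 / (1.129) ≈ 0.17715

0.177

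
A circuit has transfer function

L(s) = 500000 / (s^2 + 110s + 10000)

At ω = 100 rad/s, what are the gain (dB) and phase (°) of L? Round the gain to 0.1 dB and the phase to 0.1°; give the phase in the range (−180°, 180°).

At s = jω = j100:
quadratic: (j100)² + 110·j100 + 10000 = 0 + j11000 → |·| ≈ 11000, ∠ ≈ 90.00°
|L| = 500000 / 11000 ≈ 45.455
Gain = 20 log₁₀(45.455) ≈ 33.15 dB
∠L = 0.00° − 90.00° = -90.00°

33.2 dB, -90.0°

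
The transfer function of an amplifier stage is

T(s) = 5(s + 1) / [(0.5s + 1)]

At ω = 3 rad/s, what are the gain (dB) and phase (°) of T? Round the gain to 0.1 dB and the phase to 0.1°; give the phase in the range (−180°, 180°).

18.9 dB, 15.3°

At ω = 3 rad/s:
zero (1 + j3·1) = 1 + j3 → |·| ≈ 3.1623, ∠ ≈ 71.57°
pole (1 + j3·0.5) = 1 + j1.5 → |·| ≈ 1.8028, ∠ ≈ 56.31°
|T| = 5 · 3.1623 / (1.8028) ≈ 8.7705
Gain = 20 log₁₀(8.7705) ≈ 18.86 dB
∠T = (71.57°) − (56.31°) = 15.26°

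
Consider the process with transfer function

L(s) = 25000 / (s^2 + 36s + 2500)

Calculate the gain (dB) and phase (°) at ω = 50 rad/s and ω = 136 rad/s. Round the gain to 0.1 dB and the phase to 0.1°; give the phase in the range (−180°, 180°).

At s = jω = j50:
quadratic: (j50)² + 36·j50 + 2500 = 0 + j1800 → |·| ≈ 1800, ∠ ≈ 90.00°
|L| = 25000 / 1800 ≈ 13.889
Gain = 20 log₁₀(13.889) ≈ 22.85 dB
∠L = 0.00° − 90.00° = -90.00°

At s = jω = j136:
quadratic: (j136)² + 36·j136 + 2500 = -15996 + j4896 → |·| ≈ 16729, ∠ ≈ 162.98°
|L| = 25000 / 16729 ≈ 1.4944
Gain = 20 log₁₀(1.4944) ≈ 3.49 dB
∠L = 0.00° − 162.98° = -162.98°

ω = 50: 22.9 dB, -90.0°; ω = 136: 3.5 dB, -163.0°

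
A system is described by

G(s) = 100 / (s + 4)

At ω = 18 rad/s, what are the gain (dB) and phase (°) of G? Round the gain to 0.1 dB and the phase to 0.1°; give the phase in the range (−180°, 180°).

14.7 dB, -77.5°

Substitute s = j18:
Numerator: 100 = 100 + j0
Denominator: (j18) + 4 = 4 + j18
|N| = √(100² + 0²) ≈ 100, ∠N ≈ 0.00°
|D| = √(4² + 18²) ≈ 18.439, ∠D ≈ 77.47°
|G| = 100 / 18.439 ≈ 5.4233
Gain = 20 log₁₀(5.4233) ≈ 14.69 dB
∠G = 0.00° − 77.47° = -77.47°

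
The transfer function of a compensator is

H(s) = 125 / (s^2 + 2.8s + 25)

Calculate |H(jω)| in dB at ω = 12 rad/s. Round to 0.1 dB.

At s = jω = j12:
quadratic: (j12)² + 2.8·j12 + 25 = -119 + j33.6 → |·| ≈ 123.65, ∠ ≈ 164.23°
|H| = 125 / 123.65 ≈ 1.0109
Gain = 20 log₁₀(1.0109) ≈ 0.09 dB

0.1 dB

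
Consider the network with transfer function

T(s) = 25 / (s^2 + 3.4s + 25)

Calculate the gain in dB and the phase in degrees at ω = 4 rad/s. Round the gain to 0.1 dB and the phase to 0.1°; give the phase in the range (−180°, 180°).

3.7 dB, -56.5°

At s = jω = j4:
quadratic: (j4)² + 3.4·j4 + 25 = 9 + j13.6 → |·| ≈ 16.308, ∠ ≈ 56.50°
|T| = 25 / 16.308 ≈ 1.533
Gain = 20 log₁₀(1.533) ≈ 3.71 dB
∠T = 0.00° − 56.50° = -56.50°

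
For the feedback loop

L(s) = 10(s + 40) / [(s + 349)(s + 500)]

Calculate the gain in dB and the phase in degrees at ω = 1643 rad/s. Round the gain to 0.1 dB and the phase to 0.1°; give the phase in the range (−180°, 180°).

-44.9 dB, -62.5°

At s = jω = j1643:
zero (s+40): 40 + j1643 → |·| = √(40²+1643²) = √2701049 ≈ 1643.5, ∠ = arctan(1643/40) ≈ 88.61°
pole (s+349): 349 + j1643 → |·| = √(349²+1643²) = √2821250 ≈ 1679.7, ∠ = arctan(1643/349) ≈ 78.01°
pole (s+500): 500 + j1643 → |·| = √(500²+1643²) = √2949449 ≈ 1717.4, ∠ = arctan(1643/500) ≈ 73.07°
|L| = 10 · 1643.5 / 2.8847e+06 ≈ 0.0056973
Gain = 20 log₁₀(0.0056973) ≈ -44.89 dB
∠L = 88.61° − 151.08° = -62.47°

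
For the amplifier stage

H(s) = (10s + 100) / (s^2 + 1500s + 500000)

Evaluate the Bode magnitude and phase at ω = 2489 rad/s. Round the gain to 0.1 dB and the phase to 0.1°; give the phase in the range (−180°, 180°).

Substitute s = j2489:
Numerator: 10(j2489) + 100 = 100 + j24890
Denominator: (j2489)^2 + 1500(j2489) + 500000 = -5695121 + j3733500
|N| = √(100² + 24890²) ≈ 24890, ∠N ≈ 89.77°
|D| = √(5695121² + 3733500²) ≈ 6.8098e+06, ∠D ≈ 146.75°
|H| = 24890 / 6.8098e+06 ≈ 0.003655
Gain = 20 log₁₀(0.003655) ≈ -48.74 dB
∠H = 89.77° − 146.75° = -56.98°

-48.7 dB, -57.0°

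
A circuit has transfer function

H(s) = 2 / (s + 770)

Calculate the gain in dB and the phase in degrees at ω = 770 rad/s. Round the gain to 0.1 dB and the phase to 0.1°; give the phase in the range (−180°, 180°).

-54.7 dB, -45.0°

At s = jω = j770:
pole (s+770): 770 + j770 → |·| = √(770²+770²) = √1185800 ≈ 1088.9, ∠ = arctan(770/770) ≈ 45.00°
|H| = 2 / 1088.9 ≈ 0.0018367
Gain = 20 log₁₀(0.0018367) ≈ -54.72 dB
∠H = 0.00° − 45.00° = -45.00°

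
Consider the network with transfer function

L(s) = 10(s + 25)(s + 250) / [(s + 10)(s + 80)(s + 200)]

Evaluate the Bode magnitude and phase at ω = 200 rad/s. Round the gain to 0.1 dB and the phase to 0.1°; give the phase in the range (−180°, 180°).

At s = jω = j200:
zero (s+25): 25 + j200 → |·| = √(25²+200²) = √40625 ≈ 201.56, ∠ = arctan(200/25) ≈ 82.87°
zero (s+250): 250 + j200 → |·| = √(250²+200²) = √102500 ≈ 320.16, ∠ = arctan(200/250) ≈ 38.66°
pole (s+10): 10 + j200 → |·| = √(10²+200²) = √40100 ≈ 200.25, ∠ = arctan(200/10) ≈ 87.14°
pole (s+80): 80 + j200 → |·| = √(80²+200²) = √46400 ≈ 215.41, ∠ = arctan(200/80) ≈ 68.20°
pole (s+200): 200 + j200 → |·| = √(200²+200²) = √80000 ≈ 282.84, ∠ = arctan(200/200) ≈ 45.00°
|L| = 10 · 64531 / 1.2201e+07 ≈ 0.05289
Gain = 20 log₁₀(0.05289) ≈ -25.53 dB
∠L = 121.53° − 200.34° = -78.81°

-25.5 dB, -78.8°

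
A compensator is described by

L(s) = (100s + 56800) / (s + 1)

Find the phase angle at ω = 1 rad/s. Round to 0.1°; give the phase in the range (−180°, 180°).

-44.9°

Substitute s = j1:
Numerator: 100(j1) + 56800 = 56800 + j100
Denominator: (j1) + 1 = 1 + j1
|N| = √(56800² + 100²) ≈ 56800, ∠N ≈ 0.10°
|D| = √(1² + 1²) ≈ 1.4142, ∠D ≈ 45.00°
∠L = 0.10° − 45.00° = -44.90°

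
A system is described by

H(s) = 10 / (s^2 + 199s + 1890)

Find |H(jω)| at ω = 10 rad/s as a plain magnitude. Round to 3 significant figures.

Substitute s = j10:
Numerator: 10 = 10 + j0
Denominator: (j10)^2 + 199(j10) + 1890 = 1790 + j1990
|N| = √(10² + 0²) ≈ 10, ∠N ≈ 0.00°
|D| = √(1790² + 1990²) ≈ 2676.6, ∠D ≈ 48.03°
|H| = 10 / 2676.6 ≈ 0.0037361

0.00374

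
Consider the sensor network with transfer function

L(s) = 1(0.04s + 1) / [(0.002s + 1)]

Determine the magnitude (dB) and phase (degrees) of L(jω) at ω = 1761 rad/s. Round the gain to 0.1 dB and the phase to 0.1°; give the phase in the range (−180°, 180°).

25.7 dB, 15.0°

At ω = 1761 rad/s:
zero (1 + j1761·0.04) = 1 + j70.44 → |·| ≈ 70.447, ∠ ≈ 89.19°
pole (1 + j1761·0.002) = 1 + j3.522 → |·| ≈ 3.6612, ∠ ≈ 74.15°
|L| = 1 · 70.447 / (3.6612) ≈ 19.242
Gain = 20 log₁₀(19.242) ≈ 25.69 dB
∠L = (89.19°) − (74.15°) = 15.04°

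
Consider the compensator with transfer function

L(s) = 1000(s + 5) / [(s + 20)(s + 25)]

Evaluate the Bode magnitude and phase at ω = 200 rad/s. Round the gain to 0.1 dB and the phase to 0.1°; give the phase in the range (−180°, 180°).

At s = jω = j200:
zero (s+5): 5 + j200 → |·| = √(5²+200²) = √40025 ≈ 200.06, ∠ = arctan(200/5) ≈ 88.57°
pole (s+20): 20 + j200 → |·| = √(20²+200²) = √40400 ≈ 201, ∠ = arctan(200/20) ≈ 84.29°
pole (s+25): 25 + j200 → |·| = √(25²+200²) = √40625 ≈ 201.56, ∠ = arctan(200/25) ≈ 82.87°
|L| = 1000 · 200.06 / 40514 ≈ 4.938
Gain = 20 log₁₀(4.938) ≈ 13.87 dB
∠L = 88.57° − 167.16° = -78.59°

13.9 dB, -78.6°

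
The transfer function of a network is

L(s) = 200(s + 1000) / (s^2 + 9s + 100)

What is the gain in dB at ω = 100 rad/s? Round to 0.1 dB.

At s = jω = j100:
zero (s+1000): 1000 + j100 → |·| = √(1000²+100²) = √1010000 ≈ 1005, ∠ = arctan(100/1000) ≈ 5.71°
quadratic: (j100)² + 9·j100 + 100 = -9900 + j900 → |·| ≈ 9940.8, ∠ ≈ 174.81°
|L| = 200 · 1005 / 9940.8 ≈ 20.22
Gain = 20 log₁₀(20.22) ≈ 26.12 dB

26.1 dB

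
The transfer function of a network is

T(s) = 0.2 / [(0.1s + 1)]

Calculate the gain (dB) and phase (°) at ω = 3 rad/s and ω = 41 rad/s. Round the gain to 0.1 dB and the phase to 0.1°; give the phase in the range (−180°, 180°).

At ω = 3 rad/s:
pole (1 + j3·0.1) = 1 + j0.3 → |·| ≈ 1.044, ∠ ≈ 16.70°
|T| = 0.2 · 1 / (1.044) ≈ 0.19157
Gain = 20 log₁₀(0.19157) ≈ -14.35 dB
∠T = (0°) − (16.70°) = -16.70°

At ω = 41 rad/s:
pole (1 + j41·0.1) = 1 + j4.1 → |·| ≈ 4.2202, ∠ ≈ 76.29°
|T| = 0.2 · 1 / (4.2202) ≈ 0.047391
Gain = 20 log₁₀(0.047391) ≈ -26.49 dB
∠T = (0°) − (76.29°) = -76.29°

ω = 3: -14.4 dB, -16.7°; ω = 41: -26.5 dB, -76.3°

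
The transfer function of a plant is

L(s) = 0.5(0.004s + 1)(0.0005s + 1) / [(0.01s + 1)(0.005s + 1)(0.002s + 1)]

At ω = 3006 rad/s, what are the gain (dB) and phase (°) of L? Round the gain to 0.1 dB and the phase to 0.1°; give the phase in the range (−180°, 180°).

-48.1 dB, -113.2°

At ω = 3006 rad/s:
zero (1 + j3006·0.004) = 1 + j12.024 → |·| ≈ 12.066, ∠ ≈ 85.25°
zero (1 + j3006·0.0005) = 1 + j1.503 → |·| ≈ 1.8053, ∠ ≈ 56.36°
pole (1 + j3006·0.01) = 1 + j30.06 → |·| ≈ 30.077, ∠ ≈ 88.09°
pole (1 + j3006·0.005) = 1 + j15.03 → |·| ≈ 15.063, ∠ ≈ 86.19°
pole (1 + j3006·0.002) = 1 + j6.012 → |·| ≈ 6.0946, ∠ ≈ 80.56°
|L| = 0.5 · 12.066 · 1.8053 / (30.077 · 15.063 · 6.0946) ≈ 0.0039445
Gain = 20 log₁₀(0.0039445) ≈ -48.08 dB
∠L = (85.25° + 56.36°) − (88.09° + 86.19° + 80.56°) = -113.23°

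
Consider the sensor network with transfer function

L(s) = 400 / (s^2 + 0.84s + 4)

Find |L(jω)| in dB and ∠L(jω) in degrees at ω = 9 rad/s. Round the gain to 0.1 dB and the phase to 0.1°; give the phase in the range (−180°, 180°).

14.3 dB, -174.4°

At s = jω = j9:
quadratic: (j9)² + 0.84·j9 + 4 = -77 + j7.56 → |·| ≈ 77.37, ∠ ≈ 174.39°
|L| = 400 / 77.37 ≈ 5.17
Gain = 20 log₁₀(5.17) ≈ 14.27 dB
∠L = 0.00° − 174.39° = -174.39°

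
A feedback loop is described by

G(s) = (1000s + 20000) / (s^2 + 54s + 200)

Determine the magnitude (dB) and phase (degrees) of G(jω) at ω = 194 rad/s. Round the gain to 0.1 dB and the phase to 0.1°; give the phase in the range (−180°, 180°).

Substitute s = j194:
Numerator: 1000(j194) + 20000 = 20000 + j194000
Denominator: (j194)^2 + 54(j194) + 200 = -37436 + j10476
|N| = √(20000² + 194000²) ≈ 1.9503e+05, ∠N ≈ 84.11°
|D| = √(37436² + 10476²) ≈ 38874, ∠D ≈ 164.37°
|G| = 1.9503e+05 / 38874 ≈ 5.017
Gain = 20 log₁₀(5.017) ≈ 14.01 dB
∠G = 84.11° − 164.37° = -80.26°

14.0 dB, -80.3°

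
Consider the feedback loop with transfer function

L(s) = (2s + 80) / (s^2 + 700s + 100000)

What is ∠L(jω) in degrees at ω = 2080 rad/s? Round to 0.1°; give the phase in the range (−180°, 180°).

-72.1°

Substitute s = j2080:
Numerator: 2(j2080) + 80 = 80 + j4160
Denominator: (j2080)^2 + 700(j2080) + 100000 = -4226400 + j1456000
|N| = √(80² + 4160²) ≈ 4160.8, ∠N ≈ 88.90°
|D| = √(4226400² + 1456000²) ≈ 4.4702e+06, ∠D ≈ 160.99°
∠L = 88.90° − 160.99° = -72.09°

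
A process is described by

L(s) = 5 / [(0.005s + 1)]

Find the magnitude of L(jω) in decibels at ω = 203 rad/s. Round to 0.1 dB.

At ω = 203 rad/s:
pole (1 + j203·0.005) = 1 + j1.015 → |·| ≈ 1.4249, ∠ ≈ 45.43°
|L| = 5 · 1 / (1.4249) ≈ 3.509
Gain = 20 log₁₀(3.509) ≈ 10.90 dB

10.9 dB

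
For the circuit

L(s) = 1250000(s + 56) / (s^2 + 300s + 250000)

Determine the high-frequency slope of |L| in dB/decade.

Each pole contributes −20 dB/decade at high frequency; each zero contributes +20 dB/decade.
Net: 1 zero(s) − 2 pole(s) → -20 dB/decade.

-20 dB/decade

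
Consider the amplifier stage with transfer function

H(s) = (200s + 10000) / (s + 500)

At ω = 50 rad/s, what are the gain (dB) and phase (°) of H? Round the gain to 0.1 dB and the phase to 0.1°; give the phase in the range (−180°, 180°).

29.0 dB, 39.3°

Substitute s = j50:
Numerator: 200(j50) + 10000 = 10000 + j10000
Denominator: (j50) + 500 = 500 + j50
|N| = √(10000² + 10000²) ≈ 14142, ∠N ≈ 45.00°
|D| = √(500² + 50²) ≈ 502.49, ∠D ≈ 5.71°
|H| = 14142 / 502.49 ≈ 28.144
Gain = 20 log₁₀(28.144) ≈ 28.99 dB
∠H = 45.00° − 5.71° = 39.29°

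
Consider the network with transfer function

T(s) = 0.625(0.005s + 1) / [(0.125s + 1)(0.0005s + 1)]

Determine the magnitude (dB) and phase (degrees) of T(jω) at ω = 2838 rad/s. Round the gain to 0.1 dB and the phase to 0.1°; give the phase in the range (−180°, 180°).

-36.8 dB, -58.7°

At ω = 2838 rad/s:
zero (1 + j2838·0.005) = 1 + j14.19 → |·| ≈ 14.225, ∠ ≈ 85.97°
pole (1 + j2838·0.125) = 1 + j354.75 → |·| ≈ 354.75, ∠ ≈ 89.84°
pole (1 + j2838·0.0005) = 1 + j1.419 → |·| ≈ 1.736, ∠ ≈ 54.83°
|T| = 0.625 · 14.225 / (354.75 · 1.736) ≈ 0.014436
Gain = 20 log₁₀(0.014436) ≈ -36.81 dB
∠T = (85.97°) − (89.84° + 54.83°) = -58.70°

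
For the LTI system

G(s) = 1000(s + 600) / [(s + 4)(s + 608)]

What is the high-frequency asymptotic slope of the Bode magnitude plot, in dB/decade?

-20 dB/decade

Each pole contributes −20 dB/decade at high frequency; each zero contributes +20 dB/decade.
Net: 1 zero(s) − 2 pole(s) → -20 dB/decade.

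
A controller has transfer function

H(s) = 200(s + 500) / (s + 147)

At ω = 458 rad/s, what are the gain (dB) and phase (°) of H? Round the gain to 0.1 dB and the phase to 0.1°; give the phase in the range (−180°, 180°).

49.0 dB, -29.7°

At s = jω = j458:
zero (s+500): 500 + j458 → |·| = √(500²+458²) = √459764 ≈ 678.06, ∠ = arctan(458/500) ≈ 42.49°
pole (s+147): 147 + j458 → |·| = √(147²+458²) = √231373 ≈ 481.01, ∠ = arctan(458/147) ≈ 72.21°
|H| = 200 · 678.06 / 481.01 ≈ 281.93
Gain = 20 log₁₀(281.93) ≈ 49.00 dB
∠H = 42.49° − 72.21° = -29.72°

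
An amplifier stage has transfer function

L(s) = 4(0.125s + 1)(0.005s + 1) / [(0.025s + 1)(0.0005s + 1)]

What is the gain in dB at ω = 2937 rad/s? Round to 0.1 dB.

At ω = 2937 rad/s:
zero (1 + j2937·0.125) = 1 + j367.125 → |·| ≈ 367.13, ∠ ≈ 89.84°
zero (1 + j2937·0.005) = 1 + j14.685 → |·| ≈ 14.719, ∠ ≈ 86.10°
pole (1 + j2937·0.025) = 1 + j73.425 → |·| ≈ 73.432, ∠ ≈ 89.22°
pole (1 + j2937·0.0005) = 1 + j1.4685 → |·| ≈ 1.7767, ∠ ≈ 55.75°
|L| = 4 · 367.13 · 14.719 / (73.432 · 1.7767) ≈ 165.68
Gain = 20 log₁₀(165.68) ≈ 44.39 dB

44.4 dB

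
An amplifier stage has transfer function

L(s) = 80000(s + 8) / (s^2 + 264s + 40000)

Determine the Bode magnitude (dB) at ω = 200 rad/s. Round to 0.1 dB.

At s = jω = j200:
zero (s+8): 8 + j200 → |·| = √(8²+200²) = √40064 ≈ 200.16, ∠ = arctan(200/8) ≈ 87.71°
quadratic: (j200)² + 264·j200 + 40000 = 0 + j52800 → |·| ≈ 52800, ∠ ≈ 90.00°
|L| = 80000 · 200.16 / 52800 ≈ 303.27
Gain = 20 log₁₀(303.27) ≈ 49.64 dB

49.6 dB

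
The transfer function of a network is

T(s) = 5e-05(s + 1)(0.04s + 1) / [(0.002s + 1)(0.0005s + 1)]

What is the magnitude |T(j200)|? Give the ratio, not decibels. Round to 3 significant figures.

0.0745

At ω = 200 rad/s:
zero (1 + j200·1) = 1 + j200 → |·| ≈ 200, ∠ ≈ 89.71°
zero (1 + j200·0.04) = 1 + j8 → |·| ≈ 8.0623, ∠ ≈ 82.87°
pole (1 + j200·0.002) = 1 + j0.4 → |·| ≈ 1.077, ∠ ≈ 21.80°
pole (1 + j200·0.0005) = 1 + j0.1 → |·| ≈ 1.005, ∠ ≈ 5.71°
|T| = 5e-05 · 200 · 8.0623 / (1.077 · 1.005) ≈ 0.074486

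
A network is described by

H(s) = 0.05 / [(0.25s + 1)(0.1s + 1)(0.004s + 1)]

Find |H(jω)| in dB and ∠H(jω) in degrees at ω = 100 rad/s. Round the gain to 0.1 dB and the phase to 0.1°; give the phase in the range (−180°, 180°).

-74.7 dB, 166.2°

At ω = 100 rad/s:
pole (1 + j100·0.25) = 1 + j25 → |·| ≈ 25.02, ∠ ≈ 87.71°
pole (1 + j100·0.1) = 1 + j10 → |·| ≈ 10.05, ∠ ≈ 84.29°
pole (1 + j100·0.004) = 1 + j0.4 → |·| ≈ 1.077, ∠ ≈ 21.80°
|H| = 0.05 · 1 / (25.02 · 10.05 · 1.077) ≈ 0.00018463
Gain = 20 log₁₀(0.00018463) ≈ -74.67 dB
∠H = (0°) − (87.71° + 84.29° + 21.80°) = -193.80° ≡ 166.20° (principal value)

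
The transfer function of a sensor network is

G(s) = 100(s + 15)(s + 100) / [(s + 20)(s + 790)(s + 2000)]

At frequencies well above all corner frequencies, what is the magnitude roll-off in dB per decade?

-20 dB/decade

Each pole contributes −20 dB/decade at high frequency; each zero contributes +20 dB/decade.
Net: 2 zero(s) − 3 pole(s) → -20 dB/decade.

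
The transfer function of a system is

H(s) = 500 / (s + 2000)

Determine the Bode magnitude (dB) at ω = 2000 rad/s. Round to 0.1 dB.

At s = jω = j2000:
pole (s+2000): 2000 + j2000 → |·| = √(2000²+2000²) = √8000000 ≈ 2828.4, ∠ = arctan(2000/2000) ≈ 45.00°
|H| = 500 / 2828.4 ≈ 0.17678
Gain = 20 log₁₀(0.17678) ≈ -15.05 dB

-15.1 dB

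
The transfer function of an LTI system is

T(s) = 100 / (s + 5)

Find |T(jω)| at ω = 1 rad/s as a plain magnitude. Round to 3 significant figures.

Substitute s = j1:
Numerator: 100 = 100 + j0
Denominator: (j1) + 5 = 5 + j1
|N| = √(100² + 0²) ≈ 100, ∠N ≈ 0.00°
|D| = √(5² + 1²) ≈ 5.099, ∠D ≈ 11.31°
|T| = 100 / 5.099 ≈ 19.612

19.6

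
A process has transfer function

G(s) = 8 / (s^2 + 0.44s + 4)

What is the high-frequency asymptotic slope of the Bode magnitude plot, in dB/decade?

Each pole contributes −20 dB/decade at high frequency; each zero contributes +20 dB/decade.
Net: 0 zero(s) − 2 pole(s) → -40 dB/decade.

-40 dB/decade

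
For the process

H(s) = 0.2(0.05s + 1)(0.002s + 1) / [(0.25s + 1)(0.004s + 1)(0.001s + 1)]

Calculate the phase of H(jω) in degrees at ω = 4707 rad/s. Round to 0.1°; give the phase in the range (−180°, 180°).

At ω = 4707 rad/s:
zero (1 + j4707·0.05) = 1 + j235.35 → |·| ≈ 235.35, ∠ ≈ 89.76°
zero (1 + j4707·0.002) = 1 + j9.414 → |·| ≈ 9.467, ∠ ≈ 83.94°
pole (1 + j4707·0.25) = 1 + j1176.75 → |·| ≈ 1176.8, ∠ ≈ 89.95°
pole (1 + j4707·0.004) = 1 + j18.828 → |·| ≈ 18.855, ∠ ≈ 86.96°
pole (1 + j4707·0.001) = 1 + j4.707 → |·| ≈ 4.8121, ∠ ≈ 78.01°
∠H = (89.76° + 83.94°) − (89.95° + 86.96° + 78.01°) = -81.22°

-81.2°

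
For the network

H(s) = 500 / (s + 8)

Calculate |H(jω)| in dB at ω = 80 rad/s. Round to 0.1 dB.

15.9 dB

Substitute s = j80:
Numerator: 500 = 500 + j0
Denominator: (j80) + 8 = 8 + j80
|N| = √(500² + 0²) ≈ 500, ∠N ≈ 0.00°
|D| = √(8² + 80²) ≈ 80.399, ∠D ≈ 84.29°
|H| = 500 / 80.399 ≈ 6.219
Gain = 20 log₁₀(6.219) ≈ 15.87 dB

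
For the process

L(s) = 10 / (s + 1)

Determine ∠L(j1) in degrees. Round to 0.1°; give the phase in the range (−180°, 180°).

-45.0°

At s = jω = j1:
pole (s+1): 1 + j1 → |·| = √(1²+1²) = √2 ≈ 1.4142, ∠ = arctan(1/1) ≈ 45.00°
∠L = 0.00° − 45.00° = -45.00°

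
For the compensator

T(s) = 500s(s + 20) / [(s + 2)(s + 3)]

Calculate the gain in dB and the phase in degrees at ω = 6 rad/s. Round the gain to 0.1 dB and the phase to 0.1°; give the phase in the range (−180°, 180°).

At s = jω = j6:
zero (s+20): 20 + j6 → |·| = √(20²+6²) = √436 ≈ 20.881, ∠ = arctan(6/20) ≈ 16.70°
zero at origin: s = j6 → |·| = 6, ∠ = 90.00°
pole (s+2): 2 + j6 → |·| = √(2²+6²) = √40 ≈ 6.3246, ∠ = arctan(6/2) ≈ 71.57°
pole (s+3): 3 + j6 → |·| = √(3²+6²) = √45 ≈ 6.7082, ∠ = arctan(6/3) ≈ 63.43°
|T| = 500 · 125.29 / 42.427 ≈ 1476.5
Gain = 20 log₁₀(1476.5) ≈ 63.38 dB
∠T = 106.70° − 135.00° = -28.30°

63.4 dB, -28.3°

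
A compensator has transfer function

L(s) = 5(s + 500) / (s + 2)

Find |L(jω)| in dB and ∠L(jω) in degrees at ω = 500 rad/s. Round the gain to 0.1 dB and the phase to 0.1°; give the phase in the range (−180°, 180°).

At s = jω = j500:
zero (s+500): 500 + j500 → |·| = √(500²+500²) = √500000 ≈ 707.11, ∠ = arctan(500/500) ≈ 45.00°
pole (s+2): 2 + j500 → |·| = √(2²+500²) = √250004 ≈ 500, ∠ = arctan(500/2) ≈ 89.77°
|L| = 5 · 707.11 / 500 ≈ 7.0711
Gain = 20 log₁₀(7.0711) ≈ 16.99 dB
∠L = 45.00° − 89.77° = -44.77°

17.0 dB, -44.8°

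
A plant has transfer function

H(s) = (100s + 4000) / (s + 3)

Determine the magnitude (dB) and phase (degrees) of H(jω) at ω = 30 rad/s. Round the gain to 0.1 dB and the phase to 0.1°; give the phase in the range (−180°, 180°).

Substitute s = j30:
Numerator: 100(j30) + 4000 = 4000 + j3000
Denominator: (j30) + 3 = 3 + j30
|N| = √(4000² + 3000²) ≈ 5000, ∠N ≈ 36.87°
|D| = √(3² + 30²) ≈ 30.15, ∠D ≈ 84.29°
|H| = 5000 / 30.15 ≈ 165.84
Gain = 20 log₁₀(165.84) ≈ 44.39 dB
∠H = 36.87° − 84.29° = -47.42°

44.4 dB, -47.4°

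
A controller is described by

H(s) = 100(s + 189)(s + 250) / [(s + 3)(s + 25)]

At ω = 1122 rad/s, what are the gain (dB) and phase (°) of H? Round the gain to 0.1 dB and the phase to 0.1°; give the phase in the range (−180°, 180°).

At s = jω = j1122:
zero (s+189): 189 + j1122 → |·| = √(189²+1122²) = √1294605 ≈ 1137.8, ∠ = arctan(1122/189) ≈ 80.44°
zero (s+250): 250 + j1122 → |·| = √(250²+1122²) = √1321384 ≈ 1149.5, ∠ = arctan(1122/250) ≈ 77.44°
pole (s+3): 3 + j1122 → |·| = √(3²+1122²) = √1258893 ≈ 1122, ∠ = arctan(1122/3) ≈ 89.85°
pole (s+25): 25 + j1122 → |·| = √(25²+1122²) = √1259509 ≈ 1122.3, ∠ = arctan(1122/25) ≈ 88.72°
|H| = 100 · 1.3079e+06 / 1.2592e+06 ≈ 103.87
Gain = 20 log₁₀(103.87) ≈ 40.33 dB
∠H = 157.88° − 178.57° = -20.69°

40.3 dB, -20.7°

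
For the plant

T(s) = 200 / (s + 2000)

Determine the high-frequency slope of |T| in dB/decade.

-20 dB/decade

Each pole contributes −20 dB/decade at high frequency; each zero contributes +20 dB/decade.
Net: 0 zero(s) − 1 pole(s) → -20 dB/decade.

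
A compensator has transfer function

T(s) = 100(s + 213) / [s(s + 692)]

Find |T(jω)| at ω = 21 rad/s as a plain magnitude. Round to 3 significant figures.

1.47

At s = jω = j21:
zero (s+213): 213 + j21 → |·| = √(213²+21²) = √45810 ≈ 214.03, ∠ = arctan(21/213) ≈ 5.63°
pole (s+692): 692 + j21 → |·| = √(692²+21²) = √479305 ≈ 692.32, ∠ = arctan(21/692) ≈ 1.74°
pole at origin: |s| = 21, ∠ = 90.00° (in denominator)
|T| = 100 · 214.03 / 14539 ≈ 1.4721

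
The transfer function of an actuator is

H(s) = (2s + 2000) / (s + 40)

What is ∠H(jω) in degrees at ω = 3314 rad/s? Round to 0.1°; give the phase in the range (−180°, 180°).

-16.1°

Substitute s = j3314:
Numerator: 2(j3314) + 2000 = 2000 + j6628
Denominator: (j3314) + 40 = 40 + j3314
|N| = √(2000² + 6628²) ≈ 6923.2, ∠N ≈ 73.21°
|D| = √(40² + 3314²) ≈ 3314.2, ∠D ≈ 89.31°
∠H = 73.21° − 89.31° = -16.10°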